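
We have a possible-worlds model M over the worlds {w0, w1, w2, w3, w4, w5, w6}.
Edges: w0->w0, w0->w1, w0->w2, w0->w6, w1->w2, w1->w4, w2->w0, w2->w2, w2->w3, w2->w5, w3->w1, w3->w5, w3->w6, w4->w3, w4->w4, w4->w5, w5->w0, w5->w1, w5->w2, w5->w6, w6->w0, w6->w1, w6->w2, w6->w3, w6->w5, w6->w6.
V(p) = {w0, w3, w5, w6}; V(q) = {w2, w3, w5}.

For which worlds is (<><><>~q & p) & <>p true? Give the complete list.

Recall that <>ψ holds at a world iff ψ holds at some accessible world.
Let φ = (<><><>~q & p) & <>p. Evaluate φ at each world:
  w0 (successors {w0, w1, w2, w6}): φ is true.
  w1 (successors {w2, w4}): φ is false.
  w2 (successors {w0, w2, w3, w5}): φ is false.
  w3 (successors {w1, w5, w6}): φ is true.
  w4 (successors {w3, w4, w5}): φ is false.
  w5 (successors {w0, w1, w2, w6}): φ is true.
  w6 (successors {w0, w1, w2, w3, w5, w6}): φ is true.
For instance, at w6:
  At w6: <><><>~q & p is true, <>p is true, so (<><><>~q & p) & <>p is true.
    At w6: <><><>~q is true, p is true, so <><><>~q & p is true.
      At w6: <><><>~q requires <><>~q at some successor in {w0, w1, w2, w3, w5, w6}.
        <><>~q holds at w0, so <><><>~q is true at w6.
    At w6: <>p requires p at some successor in {w0, w1, w2, w3, w5, w6}.
      p holds at w0, so <>p is true at w6.
Satisfying worlds: {w0, w3, w5, w6}

w0, w3, w5, w6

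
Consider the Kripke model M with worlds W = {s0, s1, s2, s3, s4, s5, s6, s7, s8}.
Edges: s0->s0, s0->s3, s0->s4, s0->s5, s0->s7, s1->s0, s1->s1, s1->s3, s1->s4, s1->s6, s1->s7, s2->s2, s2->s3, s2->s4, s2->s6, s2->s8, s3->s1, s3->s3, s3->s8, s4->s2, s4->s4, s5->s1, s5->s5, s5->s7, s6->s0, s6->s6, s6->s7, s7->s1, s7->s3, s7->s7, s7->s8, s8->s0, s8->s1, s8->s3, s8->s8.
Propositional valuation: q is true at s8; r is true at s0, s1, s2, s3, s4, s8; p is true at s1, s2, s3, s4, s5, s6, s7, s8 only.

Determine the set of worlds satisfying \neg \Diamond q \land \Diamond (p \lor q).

Recall that \Diamond ψ holds at a world iff ψ holds at some accessible world.
Let φ = \neg \Diamond q \land \Diamond (p \lor q). Evaluate φ at each world:
  s0 (successors {s0, s3, s4, s5, s7}): φ is true.
  s1 (successors {s0, s1, s3, s4, s6, s7}): φ is true.
  s2 (successors {s2, s3, s4, s6, s8}): φ is false.
  s3 (successors {s1, s3, s8}): φ is false.
  s4 (successors {s2, s4}): φ is true.
  s5 (successors {s1, s5, s7}): φ is true.
  s6 (successors {s0, s6, s7}): φ is true.
  s7 (successors {s1, s3, s7, s8}): φ is false.
  s8 (successors {s0, s1, s3, s8}): φ is false.
For instance, at s4:
  At s4: \neg \Diamond q is true, \Diamond (p \lor q) is true, so \neg \Diamond q \land \Diamond (p \lor q) is true.
    At s4: \Diamond q is false, so \neg \Diamond q is true.
      At s4: \Diamond q requires q at some successor in {s2, s4}.
        At s2: q is false.
        At s4: q is false.
      So \Diamond q is false at s4.
    At s4: \Diamond (p \lor q) requires p \lor q at some successor in {s2, s4}.
      p \lor q holds at s2, so \Diamond (p \lor q) is true at s4.
Satisfying worlds: {s0, s1, s4, s5, s6}

s0, s1, s4, s5, s6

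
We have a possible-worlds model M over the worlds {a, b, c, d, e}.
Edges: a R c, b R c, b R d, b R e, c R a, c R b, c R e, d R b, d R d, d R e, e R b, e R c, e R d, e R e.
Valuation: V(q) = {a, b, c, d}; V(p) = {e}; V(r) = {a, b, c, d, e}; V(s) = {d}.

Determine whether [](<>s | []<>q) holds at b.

Yes

Recall that []ψ holds at a world iff ψ holds at every accessible world, and <>ψ holds iff ψ holds at some accessible world.
At b: [](<>s | []<>q) requires <>s | []<>q at every successor {c, d, e}.
    At c: <>s is false, []<>q is true, so <>s | []<>q is true.
      At c: <>s requires s at some successor in {a, b, e}.
        At a: s is false.
        At b: s is false.
        At e: s is false.
      So <>s is false at c.
      At c: []<>q requires <>q at every successor {a, b, e}.
        At a: <>q is true.
        At b: <>q is true.
        At e: <>q is true.
      So []<>q is true at c.
    At d: <>s is true, []<>q is true, so <>s | []<>q is true.
      At d: <>s requires s at some successor in {b, d, e}.
        s holds at d, so <>s is true at d.
      At d: []<>q requires <>q at every successor {b, d, e}.
        At b: <>q is true.
        At d: <>q is true.
        At e: <>q is true.
      So []<>q is true at d.
    At e: <>s is true, []<>q is true, so <>s | []<>q is true.
      At e: <>s requires s at some successor in {b, c, d, e}.
        s holds at d, so <>s is true at e.
      At e: []<>q requires <>q at every successor {b, c, d, e}.
        At b: <>q is true.
        At c: <>q is true.
        At d: <>q is true.
        At e: <>q is true.
      So []<>q is true at e.
So [](<>s | []<>q) is true at b.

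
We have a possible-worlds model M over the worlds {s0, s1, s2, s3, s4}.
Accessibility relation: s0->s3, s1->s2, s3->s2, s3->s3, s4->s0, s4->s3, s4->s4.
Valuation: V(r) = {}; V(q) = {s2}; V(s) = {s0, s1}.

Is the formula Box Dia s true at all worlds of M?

No

Recall that Box ψ holds at a world iff ψ holds at every accessible world, and Dia ψ holds iff ψ holds at some accessible world.
Let φ = Box Dia s. Evaluate φ at each world:
  s0 (successors {s3}): φ is false.
  s1 (successors {s2}): φ is false.
  s2 (successors ∅): φ is true.
  s3 (successors {s2, s3}): φ is false.
  s4 (successors {s0, s3, s4}): φ is false.
Detail at s0 (counterexample):
  At s0: Box Dia s requires Dia s at every successor {s3}.
    Dia s fails at s3, so Box Dia s is false at s0.
      At s3: Dia s requires s at some successor in {s2, s3}.
        At s2: s is false.
        At s3: s is false.
      So Dia s is false at s3.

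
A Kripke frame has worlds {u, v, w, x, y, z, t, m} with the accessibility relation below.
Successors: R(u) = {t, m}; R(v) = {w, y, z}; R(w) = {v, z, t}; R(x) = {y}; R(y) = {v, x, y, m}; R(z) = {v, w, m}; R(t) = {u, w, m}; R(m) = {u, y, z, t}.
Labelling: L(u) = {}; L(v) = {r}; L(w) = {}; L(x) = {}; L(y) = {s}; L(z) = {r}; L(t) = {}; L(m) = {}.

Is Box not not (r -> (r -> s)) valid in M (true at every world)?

Let φ = Box not not (r -> (r -> s)). Evaluate φ at each world:
  u (successors {t, m}): φ is true.
  v (successors {w, y, z}): φ is false.
  w (successors {v, z, t}): φ is false.
  x (successors {y}): φ is true.
  y (successors {v, x, y, m}): φ is false.
  z (successors {v, w, m}): φ is false.
  t (successors {u, w, m}): φ is true.
  m (successors {u, y, z, t}): φ is false.
Detail at v (counterexample):
  At v: Box not not (r -> (r -> s)) requires not not (r -> (r -> s)) at every successor {w, y, z}.
    not not (r -> (r -> s)) fails at z, so Box not not (r -> (r -> s)) is false at v.

No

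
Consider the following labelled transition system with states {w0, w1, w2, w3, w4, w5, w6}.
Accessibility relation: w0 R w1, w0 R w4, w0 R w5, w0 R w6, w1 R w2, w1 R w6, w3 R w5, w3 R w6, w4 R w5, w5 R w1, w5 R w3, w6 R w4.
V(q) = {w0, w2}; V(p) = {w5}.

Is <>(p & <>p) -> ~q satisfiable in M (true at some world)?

Recall that <>ψ holds at a world iff ψ holds at some accessible world.
Let φ = <>(p & <>p) -> ~q. Evaluate φ at each world:
  w0 (successors {w1, w4, w5, w6}): φ is true.
  w1 (successors {w2, w6}): φ is true.
  w2 (successors ∅): φ is true.
  w3 (successors {w5, w6}): φ is true.
  w4 (successors {w5}): φ is true.
  w5 (successors {w1, w3}): φ is true.
  w6 (successors {w4}): φ is true.
Detail at w0 (witness):
  At w0: <>(p & <>p) is false, ~q is false, so <>(p & <>p) -> ~q is true.
    At w0: <>(p & <>p) requires p & <>p at some successor in {w1, w4, w5, w6}.
      At w1: p & <>p is false.
      At w4: p & <>p is false.
      At w5: p & <>p is false.
      At w6: p & <>p is false.
    So <>(p & <>p) is false at w0.

Yes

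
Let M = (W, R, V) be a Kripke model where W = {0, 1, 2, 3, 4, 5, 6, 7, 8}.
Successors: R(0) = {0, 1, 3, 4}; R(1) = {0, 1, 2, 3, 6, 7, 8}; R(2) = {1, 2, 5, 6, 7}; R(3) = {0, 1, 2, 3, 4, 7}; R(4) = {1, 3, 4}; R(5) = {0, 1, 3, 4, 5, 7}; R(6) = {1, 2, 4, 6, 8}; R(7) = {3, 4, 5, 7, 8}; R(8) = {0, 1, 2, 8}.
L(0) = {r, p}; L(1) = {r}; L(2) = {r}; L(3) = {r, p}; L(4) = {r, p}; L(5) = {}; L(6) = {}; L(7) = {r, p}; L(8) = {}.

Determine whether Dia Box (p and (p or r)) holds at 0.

No

At 0: Dia Box (p and (p or r)) requires Box (p and (p or r)) at some successor in {0, 1, 3, 4}.
  At 0: Box (p and (p or r)) is false.
  At 1: Box (p and (p or r)) is false.
  At 3: Box (p and (p or r)) is false.
  At 4: Box (p and (p or r)) is false.
So Dia Box (p and (p or r)) is false at 0.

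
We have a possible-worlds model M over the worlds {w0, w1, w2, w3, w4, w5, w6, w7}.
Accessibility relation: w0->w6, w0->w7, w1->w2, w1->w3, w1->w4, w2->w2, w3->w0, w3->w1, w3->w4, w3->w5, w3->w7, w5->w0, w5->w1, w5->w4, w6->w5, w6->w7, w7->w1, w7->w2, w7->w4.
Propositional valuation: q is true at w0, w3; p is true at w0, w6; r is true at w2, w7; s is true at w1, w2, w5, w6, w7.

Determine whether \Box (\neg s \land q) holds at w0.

At w0: \Box (\neg s \land q) requires \neg s \land q at every successor {w6, w7}.
  \neg s \land q fails at w6, so \Box (\neg s \land q) is false at w0.

No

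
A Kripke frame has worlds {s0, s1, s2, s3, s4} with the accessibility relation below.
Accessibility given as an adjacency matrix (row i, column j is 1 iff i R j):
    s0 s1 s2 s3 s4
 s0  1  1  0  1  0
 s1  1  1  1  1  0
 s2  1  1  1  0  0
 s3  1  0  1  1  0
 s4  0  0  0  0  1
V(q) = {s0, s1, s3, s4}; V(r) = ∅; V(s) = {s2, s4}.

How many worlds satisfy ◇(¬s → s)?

4

Recall that ◇ψ holds at a world iff ψ holds at some accessible world.
Let φ = ◇(¬s → s). Evaluate φ at each world:
  s0 (successors {s0, s1, s3}): φ is false.
  s1 (successors {s0, s1, s2, s3}): φ is true.
  s2 (successors {s0, s1, s2}): φ is true.
  s3 (successors {s0, s2, s3}): φ is true.
  s4 (successors {s4}): φ is true.
For instance, at s1:
  At s1: ◇(¬s → s) requires ¬s → s at some successor in {s0, s1, s2, s3}.
    ¬s → s holds at s2, so ◇(¬s → s) is true at s1.
Satisfying worlds: {s1, s2, s3, s4}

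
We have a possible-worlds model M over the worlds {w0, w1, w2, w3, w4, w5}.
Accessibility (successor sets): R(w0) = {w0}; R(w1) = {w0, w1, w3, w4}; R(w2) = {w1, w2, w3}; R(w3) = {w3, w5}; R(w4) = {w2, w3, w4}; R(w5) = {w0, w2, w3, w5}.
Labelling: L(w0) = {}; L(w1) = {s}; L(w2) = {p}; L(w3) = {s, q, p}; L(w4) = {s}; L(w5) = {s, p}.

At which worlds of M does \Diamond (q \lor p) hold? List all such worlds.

Let φ = \Diamond (q \lor p). Evaluate φ at each world:
  w0 (successors {w0}): φ is false.
  w1 (successors {w0, w1, w3, w4}): φ is true.
  w2 (successors {w1, w2, w3}): φ is true.
  w3 (successors {w3, w5}): φ is true.
  w4 (successors {w2, w3, w4}): φ is true.
  w5 (successors {w0, w2, w3, w5}): φ is true.
For instance, at w5:
  At w5: \Diamond (q \lor p) requires q \lor p at some successor in {w0, w2, w3, w5}.
    q \lor p holds at w2, so \Diamond (q \lor p) is true at w5.
Satisfying worlds: {w1, w2, w3, w4, w5}

w1, w2, w3, w4, w5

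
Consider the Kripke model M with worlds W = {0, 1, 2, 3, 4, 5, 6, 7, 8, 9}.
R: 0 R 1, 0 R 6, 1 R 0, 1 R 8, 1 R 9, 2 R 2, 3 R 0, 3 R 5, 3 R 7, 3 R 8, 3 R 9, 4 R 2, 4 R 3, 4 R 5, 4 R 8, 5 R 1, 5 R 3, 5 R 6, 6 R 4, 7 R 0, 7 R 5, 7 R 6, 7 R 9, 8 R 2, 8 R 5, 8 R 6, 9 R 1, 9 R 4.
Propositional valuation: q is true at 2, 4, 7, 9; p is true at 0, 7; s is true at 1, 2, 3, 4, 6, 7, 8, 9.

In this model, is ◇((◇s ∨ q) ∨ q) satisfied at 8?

Yes

Recall that ◇ψ holds at a world iff ψ holds at some accessible world.
At 8: ◇((◇s ∨ q) ∨ q) requires (◇s ∨ q) ∨ q at some successor in {2, 5, 6}.
  (◇s ∨ q) ∨ q holds at 2, so ◇((◇s ∨ q) ∨ q) is true at 8.
    At 2: ◇s ∨ q is true, q is true, so (◇s ∨ q) ∨ q is true.
      At 2: ◇s is true, q is true, so ◇s ∨ q is true.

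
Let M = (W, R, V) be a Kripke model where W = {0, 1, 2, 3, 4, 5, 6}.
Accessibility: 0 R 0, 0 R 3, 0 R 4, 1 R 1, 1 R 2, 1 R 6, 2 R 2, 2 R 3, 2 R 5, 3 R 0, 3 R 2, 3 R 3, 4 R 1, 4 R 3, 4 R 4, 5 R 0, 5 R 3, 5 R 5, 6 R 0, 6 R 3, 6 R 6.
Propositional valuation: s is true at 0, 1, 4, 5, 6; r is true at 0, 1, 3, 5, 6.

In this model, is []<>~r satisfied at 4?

Recall that []ψ holds at a world iff ψ holds at every accessible world, and <>ψ holds iff ψ holds at some accessible world.
At 4: []<>~r requires <>~r at every successor {1, 3, 4}.
    At 1: <>~r requires ~r at some successor in {1, 2, 6}.
      ~r holds at 2, so <>~r is true at 1.
    At 3: <>~r requires ~r at some successor in {0, 2, 3}.
      ~r holds at 2, so <>~r is true at 3.
    At 4: <>~r requires ~r at some successor in {1, 3, 4}.
      ~r holds at 4, so <>~r is true at 4.
So []<>~r is true at 4.

Yes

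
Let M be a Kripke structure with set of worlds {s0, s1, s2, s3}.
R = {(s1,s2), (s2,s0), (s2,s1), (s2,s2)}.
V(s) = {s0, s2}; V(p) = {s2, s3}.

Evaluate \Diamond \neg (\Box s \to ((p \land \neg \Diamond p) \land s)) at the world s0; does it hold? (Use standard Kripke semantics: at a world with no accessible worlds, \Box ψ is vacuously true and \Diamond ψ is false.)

At s0: no accessible worlds, so \Diamond \neg (\Box s \to ((p \land \neg \Diamond p) \land s)) is false.

No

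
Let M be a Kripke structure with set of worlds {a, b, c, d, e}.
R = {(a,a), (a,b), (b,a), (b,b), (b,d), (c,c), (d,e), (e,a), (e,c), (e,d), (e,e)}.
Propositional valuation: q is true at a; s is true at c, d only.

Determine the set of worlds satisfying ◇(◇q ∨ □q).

Let φ = ◇(◇q ∨ □q). Evaluate φ at each world:
  a (successors {a, b}): φ is true.
  b (successors {a, b, d}): φ is true.
  c (successors {c}): φ is false.
  d (successors {e}): φ is true.
  e (successors {a, c, d, e}): φ is true.
For instance, at a:
  At a: ◇(◇q ∨ □q) requires ◇q ∨ □q at some successor in {a, b}.
    ◇q ∨ □q holds at a, so ◇(◇q ∨ □q) is true at a.
      At a: ◇q is true, □q is false, so ◇q ∨ □q is true.
Satisfying worlds: {a, b, d, e}

a, b, d, e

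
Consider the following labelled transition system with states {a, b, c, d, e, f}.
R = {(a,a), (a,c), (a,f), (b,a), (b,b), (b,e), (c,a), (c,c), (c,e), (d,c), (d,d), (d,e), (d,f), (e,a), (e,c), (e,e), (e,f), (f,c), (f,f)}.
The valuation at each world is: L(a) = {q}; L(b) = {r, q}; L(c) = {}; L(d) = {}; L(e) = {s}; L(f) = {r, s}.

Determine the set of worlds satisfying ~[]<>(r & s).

a, b, c, d, e, f

Let φ = ~[]<>(r & s). Evaluate φ at each world:
  a (successors {a, c, f}): φ is true.
  b (successors {a, b, e}): φ is true.
  c (successors {a, c, e}): φ is true.
  d (successors {c, d, e, f}): φ is true.
  e (successors {a, c, e, f}): φ is true.
  f (successors {c, f}): φ is true.
For instance, at a:
  At a: []<>(r & s) is false, so ~[]<>(r & s) is true.
    At a: []<>(r & s) requires <>(r & s) at every successor {a, c, f}.
      <>(r & s) fails at c, so []<>(r & s) is false at a.
Satisfying worlds: {a, b, c, d, e, f}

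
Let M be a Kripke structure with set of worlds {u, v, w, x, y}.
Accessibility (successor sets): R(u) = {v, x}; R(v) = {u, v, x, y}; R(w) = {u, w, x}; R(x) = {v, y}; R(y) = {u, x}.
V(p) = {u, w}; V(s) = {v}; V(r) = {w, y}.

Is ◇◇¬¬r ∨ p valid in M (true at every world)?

Yes

Let φ = ◇◇¬¬r ∨ p. Evaluate φ at each world:
  u (successors {v, x}): φ is true.
  v (successors {u, v, x, y}): φ is true.
  w (successors {u, w, x}): φ is true.
  x (successors {v, y}): φ is true.
  y (successors {u, x}): φ is true.
For instance, at v:
  At v: ◇◇¬¬r is true, p is false, so ◇◇¬¬r ∨ p is true.
    At v: ◇◇¬¬r requires ◇¬¬r at some successor in {u, v, x, y}.
      ◇¬¬r holds at v, so ◇◇¬¬r is true at v.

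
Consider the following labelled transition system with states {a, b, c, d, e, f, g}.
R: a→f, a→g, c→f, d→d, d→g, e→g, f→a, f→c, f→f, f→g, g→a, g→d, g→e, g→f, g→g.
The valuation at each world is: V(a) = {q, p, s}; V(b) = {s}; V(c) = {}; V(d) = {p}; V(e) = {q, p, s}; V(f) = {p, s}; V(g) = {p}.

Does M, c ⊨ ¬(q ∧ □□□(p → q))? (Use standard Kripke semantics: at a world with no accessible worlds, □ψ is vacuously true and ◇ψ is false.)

Yes

At c: q ∧ □□□(p → q) is false, so ¬(q ∧ □□□(p → q)) is true.
  At c: q is false, □□□(p → q) is false, so q ∧ □□□(p → q) is false.
    At c: □□□(p → q) requires □□(p → q) at every successor {f}.
      □□(p → q) fails at f, so □□□(p → q) is false at c.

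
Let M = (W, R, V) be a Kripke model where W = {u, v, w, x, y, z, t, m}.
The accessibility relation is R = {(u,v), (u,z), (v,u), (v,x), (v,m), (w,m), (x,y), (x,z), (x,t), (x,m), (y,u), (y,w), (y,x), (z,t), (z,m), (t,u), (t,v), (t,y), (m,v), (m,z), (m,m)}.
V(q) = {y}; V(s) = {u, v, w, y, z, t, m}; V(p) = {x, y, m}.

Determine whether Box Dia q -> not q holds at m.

At m: Box Dia q is false, not q is true, so Box Dia q -> not q is true.
  At m: Box Dia q requires Dia q at every successor {v, z, m}.
    Dia q fails at v, so Box Dia q is false at m.
      At v: Dia q requires q at some successor in {u, x, m}.
        At u: q is false.
        At x: q is false.
        At m: q is false.
      So Dia q is false at v.

Yes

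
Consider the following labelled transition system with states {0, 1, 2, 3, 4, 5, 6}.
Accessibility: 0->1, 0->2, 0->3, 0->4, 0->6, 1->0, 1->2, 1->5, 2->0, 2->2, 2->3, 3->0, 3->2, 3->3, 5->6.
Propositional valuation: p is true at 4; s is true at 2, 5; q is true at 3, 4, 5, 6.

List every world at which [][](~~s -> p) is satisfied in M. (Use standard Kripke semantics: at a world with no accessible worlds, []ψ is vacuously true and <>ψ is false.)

4, 5, 6

Let φ = [][](~~s -> p). Evaluate φ at each world:
  0 (successors {1, 2, 3, 4, 6}): φ is false.
  1 (successors {0, 2, 5}): φ is false.
  2 (successors {0, 2, 3}): φ is false.
  3 (successors {0, 2, 3}): φ is false.
  4 (successors ∅): φ is true.
  5 (successors {6}): φ is true.
  6 (successors ∅): φ is true.
For instance, at 2:
  At 2: [][](~~s -> p) requires [](~~s -> p) at every successor {0, 2, 3}.
    [](~~s -> p) fails at 0, so [][](~~s -> p) is false at 2.
      At 0: [](~~s -> p) requires ~~s -> p at every successor {1, 2, 3, 4, 6}.
        ~~s -> p fails at 2, so [](~~s -> p) is false at 0.
Satisfying worlds: {4, 5, 6}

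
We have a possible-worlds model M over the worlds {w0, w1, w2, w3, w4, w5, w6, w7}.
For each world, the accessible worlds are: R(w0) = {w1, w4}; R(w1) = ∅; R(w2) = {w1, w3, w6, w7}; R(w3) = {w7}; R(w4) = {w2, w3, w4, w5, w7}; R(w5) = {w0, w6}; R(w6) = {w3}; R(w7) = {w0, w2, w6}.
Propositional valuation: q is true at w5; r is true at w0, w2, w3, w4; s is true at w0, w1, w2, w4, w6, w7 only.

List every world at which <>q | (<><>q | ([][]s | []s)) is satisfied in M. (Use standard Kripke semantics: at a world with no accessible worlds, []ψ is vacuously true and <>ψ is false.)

w0, w1, w3, w4, w5, w6, w7

Let φ = <>q | (<><>q | ([][]s | []s)). Evaluate φ at each world:
  w0 (successors {w1, w4}): φ is true.
  w1 (successors ∅): φ is true.
  w2 (successors {w1, w3, w6, w7}): φ is false.
  w3 (successors {w7}): φ is true.
  w4 (successors {w2, w3, w4, w5, w7}): φ is true.
  w5 (successors {w0, w6}): φ is true.
  w6 (successors {w3}): φ is true.
  w7 (successors {w0, w2, w6}): φ is true.
For instance, at w4:
  At w4: <>q is true, <><>q | ([][]s | []s) is true, so <>q | (<><>q | ([][]s | []s)) is true.
    At w4: <>q requires q at some successor in {w2, w3, w4, w5, w7}.
      q holds at w5, so <>q is true at w4.
    At w4: <><>q is true, [][]s | []s is false, so <><>q | ([][]s | []s) is true.
      At w4: <><>q requires <>q at some successor in {w2, w3, w4, w5, w7}.
        <>q holds at w4, so <><>q is true at w4.
      At w4: [][]s is false, []s is false, so [][]s | []s is false.
Satisfying worlds: {w0, w1, w3, w4, w5, w6, w7}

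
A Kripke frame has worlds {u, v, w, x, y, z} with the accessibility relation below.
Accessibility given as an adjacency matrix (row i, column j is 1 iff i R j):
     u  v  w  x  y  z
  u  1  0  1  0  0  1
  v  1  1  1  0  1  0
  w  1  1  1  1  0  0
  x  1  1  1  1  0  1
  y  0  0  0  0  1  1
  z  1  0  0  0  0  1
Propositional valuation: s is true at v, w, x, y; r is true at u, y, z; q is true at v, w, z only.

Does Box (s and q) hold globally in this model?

Let φ = Box (s and q). Evaluate φ at each world:
  u (successors {u, w, z}): φ is false.
  v (successors {u, v, w, y}): φ is false.
  w (successors {u, v, w, x}): φ is false.
  x (successors {u, v, w, x, z}): φ is false.
  y (successors {y, z}): φ is false.
  z (successors {u, z}): φ is false.
Detail at u (counterexample):
  At u: Box (s and q) requires s and q at every successor {u, w, z}.
    s and q fails at u, so Box (s and q) is false at u.

No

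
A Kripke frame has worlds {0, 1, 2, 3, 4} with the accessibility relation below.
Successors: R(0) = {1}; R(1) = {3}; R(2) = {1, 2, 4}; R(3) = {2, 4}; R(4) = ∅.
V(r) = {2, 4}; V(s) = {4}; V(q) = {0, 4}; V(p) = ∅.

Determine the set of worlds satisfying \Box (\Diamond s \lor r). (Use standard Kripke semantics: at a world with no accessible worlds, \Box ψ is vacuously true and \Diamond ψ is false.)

1, 3, 4

Let φ = \Box (\Diamond s \lor r). Evaluate φ at each world:
  0 (successors {1}): φ is false.
  1 (successors {3}): φ is true.
  2 (successors {1, 2, 4}): φ is false.
  3 (successors {2, 4}): φ is true.
  4 (successors ∅): φ is true.
For instance, at 2:
  At 2: \Box (\Diamond s \lor r) requires \Diamond s \lor r at every successor {1, 2, 4}.
    \Diamond s \lor r fails at 1, so \Box (\Diamond s \lor r) is false at 2.
      At 1: \Diamond s is false, r is false, so \Diamond s \lor r is false.
Satisfying worlds: {1, 3, 4}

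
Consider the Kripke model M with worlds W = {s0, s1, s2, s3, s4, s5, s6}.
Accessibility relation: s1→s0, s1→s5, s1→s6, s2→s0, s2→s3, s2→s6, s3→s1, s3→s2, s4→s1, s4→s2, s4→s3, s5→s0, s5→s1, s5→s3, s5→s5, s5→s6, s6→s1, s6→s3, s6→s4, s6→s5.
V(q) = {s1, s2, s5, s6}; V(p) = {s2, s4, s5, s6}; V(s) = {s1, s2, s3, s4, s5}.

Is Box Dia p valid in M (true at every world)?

Recall that Box ψ holds at a world iff ψ holds at every accessible world, and Dia ψ holds iff ψ holds at some accessible world.
Let φ = Box Dia p. Evaluate φ at each world:
  s0 (successors ∅): φ is true.
  s1 (successors {s0, s5, s6}): φ is false.
  s2 (successors {s0, s3, s6}): φ is false.
  s3 (successors {s1, s2}): φ is true.
  s4 (successors {s1, s2, s3}): φ is true.
  s5 (successors {s0, s1, s3, s5, s6}): φ is false.
  s6 (successors {s1, s3, s4, s5}): φ is true.
Detail at s1 (counterexample):
  At s1: Box Dia p requires Dia p at every successor {s0, s5, s6}.
    Dia p fails at s0, so Box Dia p is false at s1.
      At s0: no accessible worlds, so Dia p is false.

No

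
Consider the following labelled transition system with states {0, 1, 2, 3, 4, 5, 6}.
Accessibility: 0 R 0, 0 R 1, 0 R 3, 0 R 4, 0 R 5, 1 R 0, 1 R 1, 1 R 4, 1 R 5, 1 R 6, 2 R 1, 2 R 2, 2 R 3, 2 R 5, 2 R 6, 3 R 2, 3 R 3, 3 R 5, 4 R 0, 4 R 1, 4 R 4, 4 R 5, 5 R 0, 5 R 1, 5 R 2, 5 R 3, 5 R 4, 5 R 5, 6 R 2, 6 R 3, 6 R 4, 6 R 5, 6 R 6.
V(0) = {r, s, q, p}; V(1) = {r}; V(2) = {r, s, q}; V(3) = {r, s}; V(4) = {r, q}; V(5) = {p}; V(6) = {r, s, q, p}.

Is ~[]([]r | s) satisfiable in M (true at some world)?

Recall that []ψ holds at a world iff ψ holds at every accessible world, and <>ψ holds iff ψ holds at some accessible world.
Let φ = ~[]([]r | s). Evaluate φ at each world:
  0 (successors {0, 1, 3, 4, 5}): φ is true.
  1 (successors {0, 1, 4, 5, 6}): φ is true.
  2 (successors {1, 2, 3, 5, 6}): φ is true.
  3 (successors {2, 3, 5}): φ is true.
  4 (successors {0, 1, 4, 5}): φ is true.
  5 (successors {0, 1, 2, 3, 4, 5}): φ is true.
  6 (successors {2, 3, 4, 5, 6}): φ is true.
Detail at 0 (witness):
  At 0: []([]r | s) is false, so ~[]([]r | s) is true.
    At 0: []([]r | s) requires []r | s at every successor {0, 1, 3, 4, 5}.
      []r | s fails at 1, so []([]r | s) is false at 0.

Yes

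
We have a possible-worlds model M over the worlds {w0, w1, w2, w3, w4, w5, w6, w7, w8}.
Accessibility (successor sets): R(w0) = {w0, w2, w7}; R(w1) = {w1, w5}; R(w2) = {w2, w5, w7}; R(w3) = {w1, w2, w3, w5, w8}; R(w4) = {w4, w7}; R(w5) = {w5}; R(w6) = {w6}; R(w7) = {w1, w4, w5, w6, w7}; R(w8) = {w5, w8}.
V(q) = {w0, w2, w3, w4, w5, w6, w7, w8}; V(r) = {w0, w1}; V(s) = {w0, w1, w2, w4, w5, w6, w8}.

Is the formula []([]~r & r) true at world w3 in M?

No

At w3: []([]~r & r) requires []~r & r at every successor {w1, w2, w3, w5, w8}.
  []~r & r fails at w1, so []([]~r & r) is false at w3.
    At w1: []~r is false, r is true, so []~r & r is false.
      At w1: []~r requires ~r at every successor {w1, w5}.
        ~r fails at w1, so []~r is false at w1.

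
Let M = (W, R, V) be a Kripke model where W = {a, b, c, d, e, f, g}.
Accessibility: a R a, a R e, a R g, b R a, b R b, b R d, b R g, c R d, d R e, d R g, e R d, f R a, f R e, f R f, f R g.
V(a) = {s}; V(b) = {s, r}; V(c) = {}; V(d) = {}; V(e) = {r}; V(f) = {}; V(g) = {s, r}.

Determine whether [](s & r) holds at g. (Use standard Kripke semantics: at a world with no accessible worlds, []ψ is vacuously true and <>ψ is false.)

At g: no accessible worlds, so [](s & r) holds vacuously.

Yes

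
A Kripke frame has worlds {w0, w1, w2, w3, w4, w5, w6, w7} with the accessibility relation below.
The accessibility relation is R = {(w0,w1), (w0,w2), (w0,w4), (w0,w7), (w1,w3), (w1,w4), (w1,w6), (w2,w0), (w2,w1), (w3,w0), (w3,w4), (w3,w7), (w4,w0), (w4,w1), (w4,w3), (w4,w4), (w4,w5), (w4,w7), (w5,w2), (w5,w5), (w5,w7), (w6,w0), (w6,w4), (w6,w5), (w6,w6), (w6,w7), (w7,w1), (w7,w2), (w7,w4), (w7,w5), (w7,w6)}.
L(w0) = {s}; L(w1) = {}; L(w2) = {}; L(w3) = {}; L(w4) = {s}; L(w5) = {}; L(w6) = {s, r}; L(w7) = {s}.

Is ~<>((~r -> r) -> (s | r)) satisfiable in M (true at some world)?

No

Let φ = ~<>((~r -> r) -> (s | r)). Evaluate φ at each world:
  w0 (successors {w1, w2, w4, w7}): φ is false.
  w1 (successors {w3, w4, w6}): φ is false.
  w2 (successors {w0, w1}): φ is false.
  w3 (successors {w0, w4, w7}): φ is false.
  w4 (successors {w0, w1, w3, w4, w5, w7}): φ is false.
  w5 (successors {w2, w5, w7}): φ is false.
  w6 (successors {w0, w4, w5, w6, w7}): φ is false.
  w7 (successors {w1, w2, w4, w5, w6}): φ is false.
For instance, at w7:
  At w7: <>((~r -> r) -> (s | r)) is true, so ~<>((~r -> r) -> (s | r)) is false.
    At w7: <>((~r -> r) -> (s | r)) requires (~r -> r) -> (s | r) at some successor in {w1, w2, w4, w5, w6}.
      (~r -> r) -> (s | r) holds at w1, so <>((~r -> r) -> (s | r)) is true at w7.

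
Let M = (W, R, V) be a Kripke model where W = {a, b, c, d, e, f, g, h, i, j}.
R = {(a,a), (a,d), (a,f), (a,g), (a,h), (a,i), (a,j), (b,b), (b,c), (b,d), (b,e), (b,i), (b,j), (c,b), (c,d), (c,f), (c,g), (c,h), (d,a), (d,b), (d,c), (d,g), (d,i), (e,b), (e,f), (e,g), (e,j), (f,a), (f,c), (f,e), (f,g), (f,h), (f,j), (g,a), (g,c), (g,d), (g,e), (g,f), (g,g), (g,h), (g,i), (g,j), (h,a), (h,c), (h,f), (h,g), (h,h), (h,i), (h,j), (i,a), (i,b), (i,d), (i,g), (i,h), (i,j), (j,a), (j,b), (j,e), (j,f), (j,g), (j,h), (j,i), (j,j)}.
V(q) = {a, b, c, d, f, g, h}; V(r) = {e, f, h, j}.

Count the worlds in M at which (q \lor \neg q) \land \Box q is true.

1

Let φ = (q \lor \neg q) \land \Box q. Evaluate φ at each world:
  a (successors {a, d, f, g, h, i, j}): φ is false.
  b (successors {b, c, d, e, i, j}): φ is false.
  c (successors {b, d, f, g, h}): φ is true.
  d (successors {a, b, c, g, i}): φ is false.
  e (successors {b, f, g, j}): φ is false.
  f (successors {a, c, e, g, h, j}): φ is false.
  g (successors {a, c, d, e, f, g, h, i, j}): φ is false.
  h (successors {a, c, f, g, h, i, j}): φ is false.
  i (successors {a, b, d, g, h, j}): φ is false.
  j (successors {a, b, e, f, g, h, i, j}): φ is false.
For instance, at d:
  At d: q \lor \neg q is true, \Box q is false, so (q \lor \neg q) \land \Box q is false.
    At d: \Box q requires q at every successor {a, b, c, g, i}.
      q fails at i, so \Box q is false at d.
Satisfying worlds: {c}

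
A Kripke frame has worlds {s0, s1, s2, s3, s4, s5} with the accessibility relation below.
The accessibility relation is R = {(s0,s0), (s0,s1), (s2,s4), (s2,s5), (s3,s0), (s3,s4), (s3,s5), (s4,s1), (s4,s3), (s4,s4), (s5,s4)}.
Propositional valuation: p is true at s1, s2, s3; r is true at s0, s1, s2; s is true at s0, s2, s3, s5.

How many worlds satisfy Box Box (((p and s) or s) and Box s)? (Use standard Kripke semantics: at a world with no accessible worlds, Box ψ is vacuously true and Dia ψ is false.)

Let φ = Box Box (((p and s) or s) and Box s). Evaluate φ at each world:
  s0 (successors {s0, s1}): φ is false.
  s1 (successors ∅): φ is true.
  s2 (successors {s4, s5}): φ is false.
  s3 (successors {s0, s4, s5}): φ is false.
  s4 (successors {s1, s3, s4}): φ is false.
  s5 (successors {s4}): φ is false.
For instance, at s4:
  At s4: Box Box (((p and s) or s) and Box s) requires Box (((p and s) or s) and Box s) at every successor {s1, s3, s4}.
    Box (((p and s) or s) and Box s) fails at s3, so Box Box (((p and s) or s) and Box s) is false at s4.
      At s3: Box (((p and s) or s) and Box s) requires ((p and s) or s) and Box s at every successor {s0, s4, s5}.
        ((p and s) or s) and Box s fails at s0, so Box (((p and s) or s) and Box s) is false at s3.
Satisfying worlds: {s1}

1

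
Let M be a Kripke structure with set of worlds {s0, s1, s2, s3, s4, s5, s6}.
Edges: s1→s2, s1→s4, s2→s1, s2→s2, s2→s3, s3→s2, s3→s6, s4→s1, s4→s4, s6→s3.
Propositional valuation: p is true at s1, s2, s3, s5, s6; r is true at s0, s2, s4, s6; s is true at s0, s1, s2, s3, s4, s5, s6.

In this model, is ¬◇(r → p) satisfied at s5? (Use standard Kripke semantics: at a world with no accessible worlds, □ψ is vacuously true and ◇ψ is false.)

Yes

At s5: ◇(r → p) is false, so ¬◇(r → p) is true.
  At s5: no accessible worlds, so ◇(r → p) is false.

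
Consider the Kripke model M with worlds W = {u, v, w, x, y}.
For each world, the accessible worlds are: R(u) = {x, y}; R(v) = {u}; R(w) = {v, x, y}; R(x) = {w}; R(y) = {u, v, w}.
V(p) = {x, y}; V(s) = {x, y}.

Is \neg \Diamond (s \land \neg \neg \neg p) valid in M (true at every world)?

Recall that \Diamond ψ holds at a world iff ψ holds at some accessible world.
Let φ = \neg \Diamond (s \land \neg \neg \neg p). Evaluate φ at each world:
  u (successors {x, y}): φ is true.
  v (successors {u}): φ is true.
  w (successors {v, x, y}): φ is true.
  x (successors {w}): φ is true.
  y (successors {u, v, w}): φ is true.
For instance, at x:
  At x: \Diamond (s \land \neg \neg \neg p) is false, so \neg \Diamond (s \land \neg \neg \neg p) is true.
    At x: \Diamond (s \land \neg \neg \neg p) requires s \land \neg \neg \neg p at some successor in {w}.
      At w: s \land \neg \neg \neg p is false.
    So \Diamond (s \land \neg \neg \neg p) is false at x.

Yes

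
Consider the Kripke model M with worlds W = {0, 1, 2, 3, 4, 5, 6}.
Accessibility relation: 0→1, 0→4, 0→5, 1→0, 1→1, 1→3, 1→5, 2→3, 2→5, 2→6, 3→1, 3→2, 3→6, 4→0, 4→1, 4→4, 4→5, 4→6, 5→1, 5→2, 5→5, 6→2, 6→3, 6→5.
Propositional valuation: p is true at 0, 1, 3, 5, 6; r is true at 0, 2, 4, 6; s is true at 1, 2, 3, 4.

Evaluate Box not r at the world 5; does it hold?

At 5: Box not r requires not r at every successor {1, 2, 5}.
  not r fails at 2, so Box not r is false at 5.

No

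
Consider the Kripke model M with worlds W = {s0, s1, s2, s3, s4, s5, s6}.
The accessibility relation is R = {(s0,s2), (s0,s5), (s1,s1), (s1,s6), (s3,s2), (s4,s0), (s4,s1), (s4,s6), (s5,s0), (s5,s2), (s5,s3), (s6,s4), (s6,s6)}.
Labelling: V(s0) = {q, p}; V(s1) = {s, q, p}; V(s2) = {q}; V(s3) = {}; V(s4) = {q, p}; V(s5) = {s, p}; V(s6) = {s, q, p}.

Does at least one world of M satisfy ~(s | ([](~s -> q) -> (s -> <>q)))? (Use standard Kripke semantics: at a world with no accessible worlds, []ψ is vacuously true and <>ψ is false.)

No

Let φ = ~(s | ([](~s -> q) -> (s -> <>q))). Evaluate φ at each world:
  s0 (successors {s2, s5}): φ is false.
  s1 (successors {s1, s6}): φ is false.
  s2 (successors ∅): φ is false.
  s3 (successors {s2}): φ is false.
  s4 (successors {s0, s1, s6}): φ is false.
  s5 (successors {s0, s2, s3}): φ is false.
  s6 (successors {s4, s6}): φ is false.
For instance, at s1:
  At s1: s | ([](~s -> q) -> (s -> <>q)) is true, so ~(s | ([](~s -> q) -> (s -> <>q))) is false.
    At s1: s is true, [](~s -> q) -> (s -> <>q) is true, so s | ([](~s -> q) -> (s -> <>q)) is true.
      At s1: [](~s -> q) is true, s -> <>q is true, so [](~s -> q) -> (s -> <>q) is true.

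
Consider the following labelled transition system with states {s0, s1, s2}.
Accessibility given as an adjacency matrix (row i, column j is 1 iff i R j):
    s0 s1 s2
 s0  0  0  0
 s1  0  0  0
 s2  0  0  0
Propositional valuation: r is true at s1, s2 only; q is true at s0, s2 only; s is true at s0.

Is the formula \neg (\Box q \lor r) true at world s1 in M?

At s1: \Box q \lor r is true, so \neg (\Box q \lor r) is false.
  At s1: \Box q is true, r is true, so \Box q \lor r is true.
    At s1: no accessible worlds, so \Box q holds vacuously.

No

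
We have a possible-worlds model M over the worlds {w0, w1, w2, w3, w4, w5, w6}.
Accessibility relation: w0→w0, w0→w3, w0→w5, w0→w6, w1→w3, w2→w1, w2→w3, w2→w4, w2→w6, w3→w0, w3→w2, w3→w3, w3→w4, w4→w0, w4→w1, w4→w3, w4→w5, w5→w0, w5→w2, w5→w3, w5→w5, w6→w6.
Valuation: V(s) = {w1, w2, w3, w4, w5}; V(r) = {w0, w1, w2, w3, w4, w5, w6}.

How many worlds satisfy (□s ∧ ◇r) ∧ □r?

1

Let φ = (□s ∧ ◇r) ∧ □r. Evaluate φ at each world:
  w0 (successors {w0, w3, w5, w6}): φ is false.
  w1 (successors {w3}): φ is true.
  w2 (successors {w1, w3, w4, w6}): φ is false.
  w3 (successors {w0, w2, w3, w4}): φ is false.
  w4 (successors {w0, w1, w3, w5}): φ is false.
  w5 (successors {w0, w2, w3, w5}): φ is false.
  w6 (successors {w6}): φ is false.
For instance, at w4:
  At w4: □s ∧ ◇r is false, □r is true, so (□s ∧ ◇r) ∧ □r is false.
    At w4: □s is false, ◇r is true, so □s ∧ ◇r is false.
      At w4: □s requires s at every successor {w0, w1, w3, w5}.
        s fails at w0, so □s is false at w4.
      At w4: ◇r requires r at some successor in {w0, w1, w3, w5}.
        r holds at w0, so ◇r is true at w4.
    At w4: □r requires r at every successor {w0, w1, w3, w5}.
      At w0: r is true.
      At w1: r is true.
      At w3: r is true.
      At w5: r is true.
    So □r is true at w4.
Satisfying worlds: {w1}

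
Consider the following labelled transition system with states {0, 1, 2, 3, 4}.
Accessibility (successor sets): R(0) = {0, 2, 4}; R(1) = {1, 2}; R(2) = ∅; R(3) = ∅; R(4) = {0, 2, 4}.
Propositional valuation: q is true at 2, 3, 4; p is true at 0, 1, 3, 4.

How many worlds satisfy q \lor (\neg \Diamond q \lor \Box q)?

3

Recall that \Box ψ holds at a world iff ψ holds at every accessible world, and \Diamond ψ holds iff ψ holds at some accessible world.
Let φ = q \lor (\neg \Diamond q \lor \Box q). Evaluate φ at each world:
  0 (successors {0, 2, 4}): φ is false.
  1 (successors {1, 2}): φ is false.
  2 (successors ∅): φ is true.
  3 (successors ∅): φ is true.
  4 (successors {0, 2, 4}): φ is true.
For instance, at 4:
  At 4: q is true, \neg \Diamond q \lor \Box q is false, so q \lor (\neg \Diamond q \lor \Box q) is true.
    At 4: \neg \Diamond q is false, \Box q is false, so \neg \Diamond q \lor \Box q is false.
      At 4: \Diamond q is true, so \neg \Diamond q is false.
      At 4: \Box q requires q at every successor {0, 2, 4}.
        q fails at 0, so \Box q is false at 4.
Satisfying worlds: {2, 3, 4}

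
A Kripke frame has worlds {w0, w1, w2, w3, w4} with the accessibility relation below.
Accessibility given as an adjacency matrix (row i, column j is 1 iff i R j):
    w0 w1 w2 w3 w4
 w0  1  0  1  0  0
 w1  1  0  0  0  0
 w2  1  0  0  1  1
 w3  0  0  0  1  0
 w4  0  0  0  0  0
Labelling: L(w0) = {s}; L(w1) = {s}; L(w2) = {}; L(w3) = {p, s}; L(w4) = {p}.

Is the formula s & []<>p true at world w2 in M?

No

At w2: s is false, []<>p is false, so s & []<>p is false.
  At w2: []<>p requires <>p at every successor {w0, w3, w4}.
    <>p fails at w0, so []<>p is false at w2.
      At w0: <>p requires p at some successor in {w0, w2}.
        At w0: p is false.
        At w2: p is false.
      So <>p is false at w0.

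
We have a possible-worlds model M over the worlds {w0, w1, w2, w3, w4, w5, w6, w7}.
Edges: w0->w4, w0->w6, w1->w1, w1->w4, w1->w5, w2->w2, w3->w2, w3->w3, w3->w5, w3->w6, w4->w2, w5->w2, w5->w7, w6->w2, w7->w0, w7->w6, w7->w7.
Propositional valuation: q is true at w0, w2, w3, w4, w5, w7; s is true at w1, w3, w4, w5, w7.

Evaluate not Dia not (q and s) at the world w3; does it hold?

Recall that Dia ψ holds at a world iff ψ holds at some accessible world.
At w3: Dia not (q and s) is true, so not Dia not (q and s) is false.
  At w3: Dia not (q and s) requires not (q and s) at some successor in {w2, w3, w5, w6}.
    not (q and s) holds at w2, so Dia not (q and s) is true at w3.

No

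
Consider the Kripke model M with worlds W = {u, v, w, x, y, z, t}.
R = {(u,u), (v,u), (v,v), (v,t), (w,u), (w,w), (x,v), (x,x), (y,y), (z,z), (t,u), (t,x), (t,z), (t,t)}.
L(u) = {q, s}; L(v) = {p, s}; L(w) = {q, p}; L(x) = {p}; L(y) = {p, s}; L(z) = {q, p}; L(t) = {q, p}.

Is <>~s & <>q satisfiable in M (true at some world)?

Let φ = <>~s & <>q. Evaluate φ at each world:
  u (successors {u}): φ is false.
  v (successors {u, v, t}): φ is true.
  w (successors {u, w}): φ is true.
  x (successors {v, x}): φ is false.
  y (successors {y}): φ is false.
  z (successors {z}): φ is true.
  t (successors {u, x, z, t}): φ is true.
Detail at v (witness):
  At v: <>~s is true, <>q is true, so <>~s & <>q is true.
    At v: <>~s requires ~s at some successor in {u, v, t}.
      ~s holds at t, so <>~s is true at v.
    At v: <>q requires q at some successor in {u, v, t}.
      q holds at u, so <>q is true at v.

Yes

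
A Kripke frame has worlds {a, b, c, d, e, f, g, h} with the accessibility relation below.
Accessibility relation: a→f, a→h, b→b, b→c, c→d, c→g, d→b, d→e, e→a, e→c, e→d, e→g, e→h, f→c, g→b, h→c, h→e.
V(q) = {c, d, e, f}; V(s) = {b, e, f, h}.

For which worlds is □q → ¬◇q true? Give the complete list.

Recall that □ψ holds at a world iff ψ holds at every accessible world, and ◇ψ holds iff ψ holds at some accessible world.
Let φ = □q → ¬◇q. Evaluate φ at each world:
  a (successors {f, h}): φ is true.
  b (successors {b, c}): φ is true.
  c (successors {d, g}): φ is true.
  d (successors {b, e}): φ is true.
  e (successors {a, c, d, g, h}): φ is true.
  f (successors {c}): φ is false.
  g (successors {b}): φ is true.
  h (successors {c, e}): φ is false.
For instance, at b:
  At b: □q is false, ¬◇q is false, so □q → ¬◇q is true.
    At b: □q requires q at every successor {b, c}.
      q fails at b, so □q is false at b.
    At b: ◇q is true, so ¬◇q is false.
      At b: ◇q requires q at some successor in {b, c}.
        q holds at c, so ◇q is true at b.
Satisfying worlds: {a, b, c, d, e, g}

a, b, c, d, e, g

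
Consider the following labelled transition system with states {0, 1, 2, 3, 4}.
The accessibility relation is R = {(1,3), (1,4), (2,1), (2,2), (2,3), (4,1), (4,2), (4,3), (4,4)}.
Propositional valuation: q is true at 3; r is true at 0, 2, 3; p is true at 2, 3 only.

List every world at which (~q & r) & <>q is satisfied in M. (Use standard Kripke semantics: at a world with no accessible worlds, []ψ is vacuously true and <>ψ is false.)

Let φ = (~q & r) & <>q. Evaluate φ at each world:
  0 (successors ∅): φ is false.
  1 (successors {3, 4}): φ is false.
  2 (successors {1, 2, 3}): φ is true.
  3 (successors ∅): φ is false.
  4 (successors {1, 2, 3, 4}): φ is false.
For instance, at 2:
  At 2: ~q & r is true, <>q is true, so (~q & r) & <>q is true.
    At 2: <>q requires q at some successor in {1, 2, 3}.
      q holds at 3, so <>q is true at 2.
Satisfying worlds: {2}

2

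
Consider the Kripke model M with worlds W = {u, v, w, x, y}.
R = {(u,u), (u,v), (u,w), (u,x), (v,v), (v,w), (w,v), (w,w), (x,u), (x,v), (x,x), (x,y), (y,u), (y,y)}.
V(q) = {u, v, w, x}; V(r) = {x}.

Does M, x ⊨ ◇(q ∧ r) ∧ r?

Yes

Recall that ◇ψ holds at a world iff ψ holds at some accessible world.
At x: ◇(q ∧ r) is true, r is true, so ◇(q ∧ r) ∧ r is true.
  At x: ◇(q ∧ r) requires q ∧ r at some successor in {u, v, x, y}.
    q ∧ r holds at x, so ◇(q ∧ r) is true at x.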